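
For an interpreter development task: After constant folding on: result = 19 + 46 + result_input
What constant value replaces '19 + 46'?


Identifying constant sub-expression:
  Original: result = 19 + 46 + result_input
  19 and 46 are both compile-time constants
  Evaluating: 19 + 46 = 65
  After folding: result = 65 + result_input

65


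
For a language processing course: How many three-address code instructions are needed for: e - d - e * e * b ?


Expression: e - d - e * e * b
Generating three-address code (respecting * over +/- precedence):
  Instruction 1: t1 = e * e
  Instruction 2: t2 = t1 * b
  Instruction 3: t3 = e - d
  Instruction 4: t4 = t3 - t2
Total instructions: 4

4


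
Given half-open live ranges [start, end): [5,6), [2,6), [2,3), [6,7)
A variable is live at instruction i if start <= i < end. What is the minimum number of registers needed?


Live ranges:
  Var0: [5, 6)
  Var1: [2, 6)
  Var2: [2, 3)
  Var3: [6, 7)
Sweep-line events (position, delta, active):
  pos=2 start -> active=1
  pos=2 start -> active=2
  pos=3 end -> active=1
  pos=5 start -> active=2
  pos=6 end -> active=1
  pos=6 end -> active=0
  pos=6 start -> active=1
  pos=7 end -> active=0
Maximum simultaneous active: 2
Minimum registers needed: 2

2


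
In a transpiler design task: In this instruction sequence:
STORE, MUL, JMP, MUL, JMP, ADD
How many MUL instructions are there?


Scanning instruction sequence for MUL:
  Position 1: STORE
  Position 2: MUL <- MATCH
  Position 3: JMP
  Position 4: MUL <- MATCH
  Position 5: JMP
  Position 6: ADD
Matches at positions: [2, 4]
Total MUL count: 2

2


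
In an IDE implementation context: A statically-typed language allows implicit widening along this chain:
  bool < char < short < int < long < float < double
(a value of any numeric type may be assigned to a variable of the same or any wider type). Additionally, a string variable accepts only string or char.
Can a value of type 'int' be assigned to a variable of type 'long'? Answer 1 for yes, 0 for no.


Target variable type: long
Source value type: int
Numeric ranks: int=3, long=4
Widening allowed iff rank(source) <= rank(target): 3 <= 4? Yes
Result: 1

1


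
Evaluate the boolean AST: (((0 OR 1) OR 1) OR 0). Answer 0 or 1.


Step 1: Evaluate inner node
  0 OR 1 = 1
Step 2: Evaluate next node
  1 OR 1 = 1
Step 3: Evaluate root node
  1 OR 0 = 1

1


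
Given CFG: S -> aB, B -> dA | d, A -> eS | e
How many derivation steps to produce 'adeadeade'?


Grammar: S -> aB, B -> dA | d, A -> eS | e
Deriving 'adeadeade':
Step 1: S -> aB => aB
Step 2: B -> dA => adA
Step 3: A -> eS => adeS
Step 4: S -> aB => adeaB
Step 5: B -> dA => adeadA
Step 6: A -> eS => adeadeS
Step 7: S -> aB => adeadeaB
Step 8: B -> dA => adeadeadA
Step 9: A -> e => adeadeade
Total derivation steps: 9

9


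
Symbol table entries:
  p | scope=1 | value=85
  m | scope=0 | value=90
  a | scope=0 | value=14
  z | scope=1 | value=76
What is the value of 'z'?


Searching symbol table for 'z':
  p | scope=1 | value=85
  m | scope=0 | value=90
  a | scope=0 | value=14
  z | scope=1 | value=76 <- MATCH
Found 'z' at scope 1 with value 76

76


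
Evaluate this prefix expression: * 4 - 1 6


Parsing prefix expression: * 4 - 1 6
Step 1: Innermost operation '- 1 6'
  1 - 6 = -5
Step 2: Outer operation '* 4 [-5]'
  4 * -5 = -20

-20


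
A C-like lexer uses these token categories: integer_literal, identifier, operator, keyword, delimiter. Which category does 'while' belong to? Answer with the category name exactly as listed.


Token: 'while'
Checking categories:
  identifier: no
  integer_literal: no
  operator: no
  keyword: YES
  delimiter: no
Category: keyword

keyword


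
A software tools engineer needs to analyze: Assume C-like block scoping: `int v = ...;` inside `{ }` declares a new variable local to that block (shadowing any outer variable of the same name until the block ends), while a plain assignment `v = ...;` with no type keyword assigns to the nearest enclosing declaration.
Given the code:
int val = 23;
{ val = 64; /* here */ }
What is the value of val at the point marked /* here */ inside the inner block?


Analyzing scoping rules:
Outer scope: declares val = 23
Inner block: 'val = 64;' has no type keyword, so it is an assignment to the outer val (no shadowing)
Inside the block, after the assignment -> 64
Result: 64

64


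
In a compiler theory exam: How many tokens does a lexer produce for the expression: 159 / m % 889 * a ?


Scanning '159 / m % 889 * a'
Token 1: '159' -> integer_literal
Token 2: '/' -> operator
Token 3: 'm' -> identifier
Token 4: '%' -> operator
Token 5: '889' -> integer_literal
Token 6: '*' -> operator
Token 7: 'a' -> identifier
Total tokens: 7

7


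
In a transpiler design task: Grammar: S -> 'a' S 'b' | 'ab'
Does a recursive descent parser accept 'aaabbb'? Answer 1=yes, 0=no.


Grammar accepts strings of the form a^n b^n (n >= 1)
Word: 'aaabbb'
Counting: 3 a's and 3 b's
Check: 3 == 3? Yes
Derivation (S -> aSb applied 2 time(s), then S -> ab): S => aSb => aaSbb => aaabbb
Accepted

1


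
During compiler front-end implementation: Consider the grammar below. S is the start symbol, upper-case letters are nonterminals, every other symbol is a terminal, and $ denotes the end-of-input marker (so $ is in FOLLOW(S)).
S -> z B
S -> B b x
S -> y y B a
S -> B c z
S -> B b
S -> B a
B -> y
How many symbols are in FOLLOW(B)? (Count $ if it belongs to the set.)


S is the start symbol and does not occur in any rule body, so FOLLOW(S) = {$}.
Examining every occurrence of B in a rule body:
  S -> z B : B is at the right end -> add FOLLOW(S) = {$}
  S -> B b x : B is followed by terminal 'b' -> add 'b'
  S -> y y B a : B is followed by terminal 'a' -> add 'a'
  S -> B c z : B is followed by terminal 'c' -> add 'c'
  S -> B b : B is followed by terminal 'b' -> add 'b' (already in the set)
  S -> B a : B is followed by terminal 'a' -> add 'a' (already in the set)
  B -> y : B does not occur in the body -> contributes nothing
FOLLOW(B) = {a, b, c, $}
Count: 4

4


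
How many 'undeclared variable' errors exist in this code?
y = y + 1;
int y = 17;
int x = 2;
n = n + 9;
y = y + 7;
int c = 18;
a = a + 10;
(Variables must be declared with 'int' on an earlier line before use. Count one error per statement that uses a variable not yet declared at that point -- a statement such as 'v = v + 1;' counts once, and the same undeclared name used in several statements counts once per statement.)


Scanning code line by line:
  Line 1: use 'y' -> ERROR (undeclared)
  Line 2: declare 'y' -> declared = ['y']
  Line 3: declare 'x' -> declared = ['x', 'y']
  Line 4: use 'n' -> ERROR (undeclared)
  Line 5: use 'y' -> OK (declared)
  Line 6: declare 'c' -> declared = ['c', 'x', 'y']
  Line 7: use 'a' -> ERROR (undeclared)
Total undeclared variable errors: 3

3


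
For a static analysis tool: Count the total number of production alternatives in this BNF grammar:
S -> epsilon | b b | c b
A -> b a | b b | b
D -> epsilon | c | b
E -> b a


Counting alternatives per rule:
  S: 3 alternative(s)
  A: 3 alternative(s)
  D: 3 alternative(s)
  E: 1 alternative(s)
Sum: 3 + 3 + 3 + 1 = 10

10


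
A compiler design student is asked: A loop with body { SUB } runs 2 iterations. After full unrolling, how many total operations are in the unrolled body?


Loop body operations: SUB (1 op per iteration)
Unrolling 2 iterations:
  Iteration 1: SUB (1 ops)
  Iteration 2: SUB (1 ops)
Total: 2 iterations * 1 ops/iter = 2 operations

2


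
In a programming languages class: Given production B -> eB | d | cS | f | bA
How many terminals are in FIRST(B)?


Production: B -> eB | d | cS | f | bA
Examining each alternative for leading terminals:
  B -> eB : first terminal = 'e'
  B -> d : first terminal = 'd'
  B -> cS : first terminal = 'c'
  B -> f : first terminal = 'f'
  B -> bA : first terminal = 'b'
FIRST(B) = {b, c, d, e, f}
Count: 5

5


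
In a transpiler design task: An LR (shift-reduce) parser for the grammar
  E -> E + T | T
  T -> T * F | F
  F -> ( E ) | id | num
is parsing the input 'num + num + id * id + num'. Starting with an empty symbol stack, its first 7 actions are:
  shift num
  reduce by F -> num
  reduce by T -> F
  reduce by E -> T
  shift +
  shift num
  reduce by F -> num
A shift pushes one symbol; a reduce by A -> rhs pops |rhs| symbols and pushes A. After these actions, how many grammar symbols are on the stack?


Tracking the symbol stack through each action:
  Action 1: shift 'num' : push -> stack = [num] (size 1)
  Action 2: reduce by F -> num : pop 1, push F -> stack = [F] (size 1)
  Action 3: reduce by T -> F : pop 1, push T -> stack = [T] (size 1)
  Action 4: reduce by E -> T : pop 1, push E -> stack = [E] (size 1)
  Action 5: shift '+' : push -> stack = [E, +] (size 2)
  Action 6: shift 'num' : push -> stack = [E, +, num] (size 3)
  Action 7: reduce by F -> num : pop 1, push F -> stack = [E, +, F] (size 3)
Final stack size: 3

3


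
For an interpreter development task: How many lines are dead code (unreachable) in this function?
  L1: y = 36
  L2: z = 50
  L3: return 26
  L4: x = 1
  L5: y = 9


Analyzing control flow:
  L1: reachable (before return)
  L2: reachable (before return)
  L3: reachable (return statement)
  L4: DEAD (after return at L3)
  L5: DEAD (after return at L3)
Return at L3, total lines = 5
Dead lines: L4 through L5
Count: 2

2


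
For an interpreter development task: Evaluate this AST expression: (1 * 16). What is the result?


Expression: (1 * 16)
Evaluating step by step:
  1 * 16 = 16
Result: 16

16


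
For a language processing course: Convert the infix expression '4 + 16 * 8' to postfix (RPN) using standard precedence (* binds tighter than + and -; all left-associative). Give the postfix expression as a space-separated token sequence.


Applying the shunting-yard algorithm:
  Operand 4 -> output
  Push '+' onto operator stack -> op-stack: [+]
  Operand 16 -> output
  Push '*' onto operator stack -> op-stack: [+, *]
  Operand 8 -> output
  End of input: pop '*' to output
  End of input: pop '+' to output
Postfix result: 4 16 8 * +

4 16 8 * +


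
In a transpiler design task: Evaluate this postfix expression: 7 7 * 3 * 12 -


Processing tokens left to right:
Push 7, Push 7
Pop 7 and 7, compute 7 * 7 = 49, push 49
Push 3
Pop 49 and 3, compute 49 * 3 = 147, push 147
Push 12
Pop 147 and 12, compute 147 - 12 = 135, push 135
Stack result: 135

135


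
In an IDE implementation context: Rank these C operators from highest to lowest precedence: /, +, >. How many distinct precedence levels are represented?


Looking up precedence for each operator:
  / -> precedence 6
  + -> precedence 5
  > -> precedence 4
Sorted highest to lowest: /, +, >
Distinct precedence values: [6, 5, 4]
Number of distinct levels: 3

3


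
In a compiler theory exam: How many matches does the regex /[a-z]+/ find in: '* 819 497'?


Pattern: /[a-z]+/ (identifiers)
Input: '* 819 497'
Scanning for matches:
Total matches: 0

0


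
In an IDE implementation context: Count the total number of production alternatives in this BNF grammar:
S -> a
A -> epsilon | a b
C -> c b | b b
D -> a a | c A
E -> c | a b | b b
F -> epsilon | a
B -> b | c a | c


Counting alternatives per rule:
  S: 1 alternative(s)
  A: 2 alternative(s)
  C: 2 alternative(s)
  D: 2 alternative(s)
  E: 3 alternative(s)
  F: 2 alternative(s)
  B: 3 alternative(s)
Sum: 1 + 2 + 2 + 2 + 3 + 2 + 3 = 15

15


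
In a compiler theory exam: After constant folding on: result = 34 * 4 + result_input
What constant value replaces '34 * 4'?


Identifying constant sub-expression:
  Original: result = 34 * 4 + result_input
  34 and 4 are both compile-time constants
  Evaluating: 34 * 4 = 136
  After folding: result = 136 + result_input

136


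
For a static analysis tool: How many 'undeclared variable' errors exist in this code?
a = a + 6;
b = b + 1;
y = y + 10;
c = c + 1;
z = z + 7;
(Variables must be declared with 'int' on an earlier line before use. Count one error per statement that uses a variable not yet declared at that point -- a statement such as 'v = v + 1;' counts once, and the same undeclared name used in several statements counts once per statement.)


Scanning code line by line:
  Line 1: use 'a' -> ERROR (undeclared)
  Line 2: use 'b' -> ERROR (undeclared)
  Line 3: use 'y' -> ERROR (undeclared)
  Line 4: use 'c' -> ERROR (undeclared)
  Line 5: use 'z' -> ERROR (undeclared)
Total undeclared variable errors: 5

5


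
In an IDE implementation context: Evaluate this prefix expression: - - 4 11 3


Parsing prefix expression: - - 4 11 3
Step 1: Innermost operation '- 4 11'
  4 - 11 = -7
Step 2: Outer operation '- [-7] 3'
  -7 - 3 = -10

-10


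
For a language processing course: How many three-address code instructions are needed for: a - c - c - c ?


Expression: a - c - c - c
Generating three-address code (respecting * over +/- precedence):
  Instruction 1: t1 = a - c
  Instruction 2: t2 = t1 - c
  Instruction 3: t3 = t2 - c
Total instructions: 3

3


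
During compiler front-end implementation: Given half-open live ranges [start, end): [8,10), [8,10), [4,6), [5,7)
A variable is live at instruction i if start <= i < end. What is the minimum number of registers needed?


Live ranges:
  Var0: [8, 10)
  Var1: [8, 10)
  Var2: [4, 6)
  Var3: [5, 7)
Sweep-line events (position, delta, active):
  pos=4 start -> active=1
  pos=5 start -> active=2
  pos=6 end -> active=1
  pos=7 end -> active=0
  pos=8 start -> active=1
  pos=8 start -> active=2
  pos=10 end -> active=1
  pos=10 end -> active=0
Maximum simultaneous active: 2
Minimum registers needed: 2

2


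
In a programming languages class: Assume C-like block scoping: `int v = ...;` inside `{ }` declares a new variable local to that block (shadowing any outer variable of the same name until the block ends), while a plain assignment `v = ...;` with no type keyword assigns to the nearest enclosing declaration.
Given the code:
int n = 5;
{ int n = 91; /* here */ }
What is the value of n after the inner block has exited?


Analyzing scoping rules:
Outer scope: declares n = 5
Inner block: 'int n = 91;' declares a NEW n that shadows the outer one
When the block exits the inner n goes out of scope; the outer n was never modified -> 5
Result: 5

5


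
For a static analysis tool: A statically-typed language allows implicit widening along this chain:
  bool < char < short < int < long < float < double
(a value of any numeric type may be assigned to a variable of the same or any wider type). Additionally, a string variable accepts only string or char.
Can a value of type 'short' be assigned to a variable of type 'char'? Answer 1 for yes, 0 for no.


Target variable type: char
Source value type: short
Numeric ranks: short=2, char=1
Widening allowed iff rank(source) <= rank(target): 2 <= 1? No
Result: 0

0


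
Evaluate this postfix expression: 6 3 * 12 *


Processing tokens left to right:
Push 6, Push 3
Pop 6 and 3, compute 6 * 3 = 18, push 18
Push 12
Pop 18 and 12, compute 18 * 12 = 216, push 216
Stack result: 216

216


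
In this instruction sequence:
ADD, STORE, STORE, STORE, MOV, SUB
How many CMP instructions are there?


Scanning instruction sequence for CMP:
  Position 1: ADD
  Position 2: STORE
  Position 3: STORE
  Position 4: STORE
  Position 5: MOV
  Position 6: SUB
Matches at positions: []
Total CMP count: 0

0


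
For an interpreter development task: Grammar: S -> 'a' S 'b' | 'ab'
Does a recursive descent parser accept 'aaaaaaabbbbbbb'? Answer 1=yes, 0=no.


Grammar accepts strings of the form a^n b^n (n >= 1)
Word: 'aaaaaaabbbbbbb'
Counting: 7 a's and 7 b's
Check: 7 == 7? Yes
Derivation (S -> aSb applied 6 time(s), then S -> ab): S => aSb => aaSbb => aaaSbbb => aaaaSbbbb => aaaaaSbbbbb => aaaaaaSbbbbbb => aaaaaaabbbbbbb
Accepted

1


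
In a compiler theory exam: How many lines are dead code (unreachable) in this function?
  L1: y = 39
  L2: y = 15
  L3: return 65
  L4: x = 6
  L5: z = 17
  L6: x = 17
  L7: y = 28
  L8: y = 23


Analyzing control flow:
  L1: reachable (before return)
  L2: reachable (before return)
  L3: reachable (return statement)
  L4: DEAD (after return at L3)
  L5: DEAD (after return at L3)
  L6: DEAD (after return at L3)
  L7: DEAD (after return at L3)
  L8: DEAD (after return at L3)
Return at L3, total lines = 8
Dead lines: L4 through L8
Count: 5

5


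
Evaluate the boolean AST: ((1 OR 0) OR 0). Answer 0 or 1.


Step 1: Evaluate inner node
  1 OR 0 = 1
Step 2: Evaluate root node
  1 OR 0 = 1

1


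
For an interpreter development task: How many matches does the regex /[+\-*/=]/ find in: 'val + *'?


Pattern: /[+\-*/=]/ (operators)
Input: 'val + *'
Scanning for matches:
  Match 1: '+'
  Match 2: '*'
Total matches: 2

2


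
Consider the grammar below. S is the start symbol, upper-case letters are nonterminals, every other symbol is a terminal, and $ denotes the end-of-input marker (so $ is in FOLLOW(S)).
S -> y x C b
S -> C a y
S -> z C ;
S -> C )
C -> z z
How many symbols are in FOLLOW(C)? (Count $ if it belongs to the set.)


S is the start symbol and does not occur in any rule body, so FOLLOW(S) = {$}.
Examining every occurrence of C in a rule body:
  S -> y x C b : C is followed by terminal 'b' -> add 'b'
  S -> C a y : C is followed by terminal 'a' -> add 'a'
  S -> z C ; : C is followed by terminal ';' -> add ';'
  S -> C ) : C is followed by terminal ')' -> add ')'
  C -> z z : C does not occur in the body -> contributes nothing
FOLLOW(C) = {), ;, a, b}
Count: 4

4


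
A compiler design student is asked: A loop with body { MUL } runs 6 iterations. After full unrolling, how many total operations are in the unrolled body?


Loop body operations: MUL (1 op per iteration)
Unrolling 6 iterations:
  Iteration 1: MUL (1 ops)
  Iteration 2: MUL (1 ops)
  Iteration 3: MUL (1 ops)
  Iteration 4: MUL (1 ops)
  Iteration 5: MUL (1 ops)
  Iteration 6: MUL (1 ops)
Total: 6 iterations * 1 ops/iter = 6 operations

6


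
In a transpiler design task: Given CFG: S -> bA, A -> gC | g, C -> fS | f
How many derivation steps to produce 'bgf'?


Grammar: S -> bA, A -> gC | g, C -> fS | f
Deriving 'bgf':
Step 1: S -> bA => bA
Step 2: A -> gC => bgC
Step 3: C -> f => bgf
Total derivation steps: 3

3


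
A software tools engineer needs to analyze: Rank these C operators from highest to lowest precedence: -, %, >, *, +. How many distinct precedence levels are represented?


Looking up precedence for each operator:
  - -> precedence 5
  % -> precedence 6
  > -> precedence 4
  * -> precedence 6
  + -> precedence 5
Sorted highest to lowest: %, *, -, +, >
Distinct precedence values: [6, 5, 4]
Number of distinct levels: 3

3


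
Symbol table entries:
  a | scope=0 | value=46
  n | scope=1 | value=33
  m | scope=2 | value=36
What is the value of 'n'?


Searching symbol table for 'n':
  a | scope=0 | value=46
  n | scope=1 | value=33 <- MATCH
  m | scope=2 | value=36
Found 'n' at scope 1 with value 33

33


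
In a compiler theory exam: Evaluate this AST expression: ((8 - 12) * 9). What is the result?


Expression: ((8 - 12) * 9)
Evaluating step by step:
  8 - 12 = -4
  -4 * 9 = -36
Result: -36

-36


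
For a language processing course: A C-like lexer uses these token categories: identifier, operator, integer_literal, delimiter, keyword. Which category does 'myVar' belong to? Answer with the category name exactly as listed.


Token: 'myVar'
Checking categories:
  identifier: YES
  integer_literal: no
  operator: no
  keyword: no
  delimiter: no
Category: identifier

identifier


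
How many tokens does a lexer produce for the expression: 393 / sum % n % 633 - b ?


Scanning '393 / sum % n % 633 - b'
Token 1: '393' -> integer_literal
Token 2: '/' -> operator
Token 3: 'sum' -> identifier
Token 4: '%' -> operator
Token 5: 'n' -> identifier
Token 6: '%' -> operator
Token 7: '633' -> integer_literal
Token 8: '-' -> operator
Token 9: 'b' -> identifier
Total tokens: 9

9


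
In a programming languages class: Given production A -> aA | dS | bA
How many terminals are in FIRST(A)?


Production: A -> aA | dS | bA
Examining each alternative for leading terminals:
  A -> aA : first terminal = 'a'
  A -> dS : first terminal = 'd'
  A -> bA : first terminal = 'b'
FIRST(A) = {a, b, d}
Count: 3

3


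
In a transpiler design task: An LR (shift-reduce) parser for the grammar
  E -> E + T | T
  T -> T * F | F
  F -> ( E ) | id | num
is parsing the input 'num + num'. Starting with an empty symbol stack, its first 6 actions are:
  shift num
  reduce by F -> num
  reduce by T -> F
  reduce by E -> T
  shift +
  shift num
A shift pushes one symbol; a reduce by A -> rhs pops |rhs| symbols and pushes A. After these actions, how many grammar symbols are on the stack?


Tracking the symbol stack through each action:
  Action 1: shift 'num' : push -> stack = [num] (size 1)
  Action 2: reduce by F -> num : pop 1, push F -> stack = [F] (size 1)
  Action 3: reduce by T -> F : pop 1, push T -> stack = [T] (size 1)
  Action 4: reduce by E -> T : pop 1, push E -> stack = [E] (size 1)
  Action 5: shift '+' : push -> stack = [E, +] (size 2)
  Action 6: shift 'num' : push -> stack = [E, +, num] (size 3)
Final stack size: 3

3


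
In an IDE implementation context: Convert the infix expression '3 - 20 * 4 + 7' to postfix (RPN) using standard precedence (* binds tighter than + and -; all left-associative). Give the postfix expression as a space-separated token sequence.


Applying the shunting-yard algorithm:
  Operand 3 -> output
  Push '-' onto operator stack -> op-stack: [-]
  Operand 20 -> output
  Push '*' onto operator stack -> op-stack: [-, *]
  Operand 4 -> output
  See '+' (prec 1); top '*' (prec 2) >= it -> pop '*' to output
  See '+' (prec 1); top '-' (prec 1) >= it -> pop '-' to output
  Push '+' onto operator stack -> op-stack: [+]
  Operand 7 -> output
  End of input: pop '+' to output
Postfix result: 3 20 4 * - 7 +

3 20 4 * - 7 +


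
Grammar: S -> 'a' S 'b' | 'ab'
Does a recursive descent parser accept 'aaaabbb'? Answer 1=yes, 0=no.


Grammar accepts strings of the form a^n b^n (n >= 1)
Word: 'aaaabbb'
Counting: 4 a's and 3 b's
Check: 4 == 3? No
Mismatch: a-count != b-count
Rejected

0


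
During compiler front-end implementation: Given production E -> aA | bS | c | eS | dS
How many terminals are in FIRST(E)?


Production: E -> aA | bS | c | eS | dS
Examining each alternative for leading terminals:
  E -> aA : first terminal = 'a'
  E -> bS : first terminal = 'b'
  E -> c : first terminal = 'c'
  E -> eS : first terminal = 'e'
  E -> dS : first terminal = 'd'
FIRST(E) = {a, b, c, d, e}
Count: 5

5


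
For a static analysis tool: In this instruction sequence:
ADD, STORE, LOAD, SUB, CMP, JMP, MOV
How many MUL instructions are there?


Scanning instruction sequence for MUL:
  Position 1: ADD
  Position 2: STORE
  Position 3: LOAD
  Position 4: SUB
  Position 5: CMP
  Position 6: JMP
  Position 7: MOV
Matches at positions: []
Total MUL count: 0

0


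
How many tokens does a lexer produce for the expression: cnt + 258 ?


Scanning 'cnt + 258'
Token 1: 'cnt' -> identifier
Token 2: '+' -> operator
Token 3: '258' -> integer_literal
Total tokens: 3

3


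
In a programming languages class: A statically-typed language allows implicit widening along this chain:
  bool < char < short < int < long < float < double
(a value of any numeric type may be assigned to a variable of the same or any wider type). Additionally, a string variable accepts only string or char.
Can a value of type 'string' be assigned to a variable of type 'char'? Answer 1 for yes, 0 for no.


Target variable type: char
Source value type: string
Rule: string cannot widen to any numeric type
Result: 0

0


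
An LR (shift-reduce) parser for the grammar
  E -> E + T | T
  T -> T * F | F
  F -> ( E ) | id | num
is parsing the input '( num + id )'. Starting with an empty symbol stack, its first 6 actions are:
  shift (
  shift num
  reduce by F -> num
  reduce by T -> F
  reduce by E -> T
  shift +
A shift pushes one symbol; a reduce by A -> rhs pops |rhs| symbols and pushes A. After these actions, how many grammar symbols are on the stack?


Tracking the symbol stack through each action:
  Action 1: shift '(' : push -> stack = [(] (size 1)
  Action 2: shift 'num' : push -> stack = [(, num] (size 2)
  Action 3: reduce by F -> num : pop 1, push F -> stack = [(, F] (size 2)
  Action 4: reduce by T -> F : pop 1, push T -> stack = [(, T] (size 2)
  Action 5: reduce by E -> T : pop 1, push E -> stack = [(, E] (size 2)
  Action 6: shift '+' : push -> stack = [(, E, +] (size 3)
Final stack size: 3

3


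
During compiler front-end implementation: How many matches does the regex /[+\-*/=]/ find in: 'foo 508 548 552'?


Pattern: /[+\-*/=]/ (operators)
Input: 'foo 508 548 552'
Scanning for matches:
Total matches: 0

0


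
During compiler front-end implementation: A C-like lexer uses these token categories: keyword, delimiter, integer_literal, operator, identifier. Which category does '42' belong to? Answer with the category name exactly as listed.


Token: '42'
Checking categories:
  identifier: no
  integer_literal: YES
  operator: no
  keyword: no
  delimiter: no
Category: integer_literal

integer_literal


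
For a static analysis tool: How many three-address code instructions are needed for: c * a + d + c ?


Expression: c * a + d + c
Generating three-address code (respecting * over +/- precedence):
  Instruction 1: t1 = c * a
  Instruction 2: t2 = t1 + d
  Instruction 3: t3 = t2 + c
Total instructions: 3

3


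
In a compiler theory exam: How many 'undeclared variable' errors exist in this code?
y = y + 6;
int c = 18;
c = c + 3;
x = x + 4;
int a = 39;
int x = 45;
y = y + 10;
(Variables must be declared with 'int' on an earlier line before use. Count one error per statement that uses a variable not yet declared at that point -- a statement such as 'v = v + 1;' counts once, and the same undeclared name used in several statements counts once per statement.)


Scanning code line by line:
  Line 1: use 'y' -> ERROR (undeclared)
  Line 2: declare 'c' -> declared = ['c']
  Line 3: use 'c' -> OK (declared)
  Line 4: use 'x' -> ERROR (undeclared)
  Line 5: declare 'a' -> declared = ['a', 'c']
  Line 6: declare 'x' -> declared = ['a', 'c', 'x']
  Line 7: use 'y' -> ERROR (undeclared)
Total undeclared variable errors: 3

3


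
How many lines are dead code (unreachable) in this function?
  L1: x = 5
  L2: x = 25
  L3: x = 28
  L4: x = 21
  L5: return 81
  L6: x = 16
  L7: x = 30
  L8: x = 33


Analyzing control flow:
  L1: reachable (before return)
  L2: reachable (before return)
  L3: reachable (before return)
  L4: reachable (before return)
  L5: reachable (return statement)
  L6: DEAD (after return at L5)
  L7: DEAD (after return at L5)
  L8: DEAD (after return at L5)
Return at L5, total lines = 8
Dead lines: L6 through L8
Count: 3

3


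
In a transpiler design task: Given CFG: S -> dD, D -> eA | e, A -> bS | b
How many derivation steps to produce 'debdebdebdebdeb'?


Grammar: S -> dD, D -> eA | e, A -> bS | b
Deriving 'debdebdebdebdeb':
Step 1: S -> dD => dD
Step 2: D -> eA => deA
Step 3: A -> bS => debS
Step 4: S -> dD => debdD
Step 5: D -> eA => debdeA
Step 6: A -> bS => debdebS
Step 7: S -> dD => debdebdD
Step 8: D -> eA => debdebdeA
Step 9: A -> bS => debdebdebS
Step 10: S -> dD => debdebdebdD
Step 11: D -> eA => debdebdebdeA
Step 12: A -> bS => debdebdebdebS
Step 13: S -> dD => debdebdebdebdD
Step 14: D -> eA => debdebdebdebdeA
Step 15: A -> b => debdebdebdebdeb
Total derivation steps: 15

15


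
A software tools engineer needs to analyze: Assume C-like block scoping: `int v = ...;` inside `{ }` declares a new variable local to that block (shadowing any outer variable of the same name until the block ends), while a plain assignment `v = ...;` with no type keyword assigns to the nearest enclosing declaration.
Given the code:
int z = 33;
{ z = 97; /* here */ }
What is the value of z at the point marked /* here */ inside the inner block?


Analyzing scoping rules:
Outer scope: declares z = 33
Inner block: 'z = 97;' has no type keyword, so it is an assignment to the outer z (no shadowing)
Inside the block, after the assignment -> 97
Result: 97

97


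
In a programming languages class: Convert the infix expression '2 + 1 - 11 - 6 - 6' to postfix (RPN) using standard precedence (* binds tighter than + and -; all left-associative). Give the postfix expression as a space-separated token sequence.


Applying the shunting-yard algorithm:
  Operand 2 -> output
  Push '+' onto operator stack -> op-stack: [+]
  Operand 1 -> output
  See '-' (prec 1); top '+' (prec 1) >= it -> pop '+' to output
  Push '-' onto operator stack -> op-stack: [-]
  Operand 11 -> output
  See '-' (prec 1); top '-' (prec 1) >= it -> pop '-' to output
  Push '-' onto operator stack -> op-stack: [-]
  Operand 6 -> output
  See '-' (prec 1); top '-' (prec 1) >= it -> pop '-' to output
  Push '-' onto operator stack -> op-stack: [-]
  Operand 6 -> output
  End of input: pop '-' to output
Postfix result: 2 1 + 11 - 6 - 6 -

2 1 + 11 - 6 - 6 -


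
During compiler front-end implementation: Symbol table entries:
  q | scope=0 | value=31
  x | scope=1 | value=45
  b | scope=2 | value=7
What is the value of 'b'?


Searching symbol table for 'b':
  q | scope=0 | value=31
  x | scope=1 | value=45
  b | scope=2 | value=7 <- MATCH
Found 'b' at scope 2 with value 7

7


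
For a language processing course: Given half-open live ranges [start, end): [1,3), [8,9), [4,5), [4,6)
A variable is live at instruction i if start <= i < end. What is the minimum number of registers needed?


Live ranges:
  Var0: [1, 3)
  Var1: [8, 9)
  Var2: [4, 5)
  Var3: [4, 6)
Sweep-line events (position, delta, active):
  pos=1 start -> active=1
  pos=3 end -> active=0
  pos=4 start -> active=1
  pos=4 start -> active=2
  pos=5 end -> active=1
  pos=6 end -> active=0
  pos=8 start -> active=1
  pos=9 end -> active=0
Maximum simultaneous active: 2
Minimum registers needed: 2

2


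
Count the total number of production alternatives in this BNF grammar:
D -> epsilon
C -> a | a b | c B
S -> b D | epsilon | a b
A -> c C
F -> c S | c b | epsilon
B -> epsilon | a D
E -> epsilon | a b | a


Counting alternatives per rule:
  D: 1 alternative(s)
  C: 3 alternative(s)
  S: 3 alternative(s)
  A: 1 alternative(s)
  F: 3 alternative(s)
  B: 2 alternative(s)
  E: 3 alternative(s)
Sum: 1 + 3 + 3 + 1 + 3 + 2 + 3 = 16

16


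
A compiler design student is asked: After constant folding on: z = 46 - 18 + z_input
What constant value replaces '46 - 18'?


Identifying constant sub-expression:
  Original: z = 46 - 18 + z_input
  46 and 18 are both compile-time constants
  Evaluating: 46 - 18 = 28
  After folding: z = 28 + z_input

28


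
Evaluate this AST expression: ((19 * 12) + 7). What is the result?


Expression: ((19 * 12) + 7)
Evaluating step by step:
  19 * 12 = 228
  228 + 7 = 235
Result: 235

235


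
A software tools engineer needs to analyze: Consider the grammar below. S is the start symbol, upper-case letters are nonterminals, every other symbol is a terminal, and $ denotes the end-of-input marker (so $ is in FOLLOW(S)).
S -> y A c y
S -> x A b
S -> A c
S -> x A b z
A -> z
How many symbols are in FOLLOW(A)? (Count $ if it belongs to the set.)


S is the start symbol and does not occur in any rule body, so FOLLOW(S) = {$}.
Examining every occurrence of A in a rule body:
  S -> y A c y : A is followed by terminal 'c' -> add 'c'
  S -> x A b : A is followed by terminal 'b' -> add 'b'
  S -> A c : A is followed by terminal 'c' -> add 'c' (already in the set)
  S -> x A b z : A is followed by terminal 'b' -> add 'b' (already in the set)
  A -> z : A does not occur in the body -> contributes nothing
FOLLOW(A) = {b, c}
Count: 2

2


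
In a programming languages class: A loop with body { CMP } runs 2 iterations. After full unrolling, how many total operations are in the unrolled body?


Loop body operations: CMP (1 op per iteration)
Unrolling 2 iterations:
  Iteration 1: CMP (1 ops)
  Iteration 2: CMP (1 ops)
Total: 2 iterations * 1 ops/iter = 2 operations

2


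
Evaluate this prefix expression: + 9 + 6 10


Parsing prefix expression: + 9 + 6 10
Step 1: Innermost operation '+ 6 10'
  6 + 10 = 16
Step 2: Outer operation '+ 9 [16]'
  9 + 16 = 25

25


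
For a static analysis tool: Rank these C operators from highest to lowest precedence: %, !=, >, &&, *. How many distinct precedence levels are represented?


Looking up precedence for each operator:
  % -> precedence 6
  != -> precedence 3
  > -> precedence 4
  && -> precedence 2
  * -> precedence 6
Sorted highest to lowest: %, *, >, !=, &&
Distinct precedence values: [6, 4, 3, 2]
Number of distinct levels: 4

4


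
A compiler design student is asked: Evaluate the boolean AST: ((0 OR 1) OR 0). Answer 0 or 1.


Step 1: Evaluate inner node
  0 OR 1 = 1
Step 2: Evaluate root node
  1 OR 0 = 1

1


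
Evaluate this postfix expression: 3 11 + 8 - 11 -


Processing tokens left to right:
Push 3, Push 11
Pop 3 and 11, compute 3 + 11 = 14, push 14
Push 8
Pop 14 and 8, compute 14 - 8 = 6, push 6
Push 11
Pop 6 and 11, compute 6 - 11 = -5, push -5
Stack result: -5

-5


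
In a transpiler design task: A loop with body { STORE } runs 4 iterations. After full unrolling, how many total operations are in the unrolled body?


Loop body operations: STORE (1 op per iteration)
Unrolling 4 iterations:
  Iteration 1: STORE (1 ops)
  Iteration 2: STORE (1 ops)
  Iteration 3: STORE (1 ops)
  Iteration 4: STORE (1 ops)
Total: 4 iterations * 1 ops/iter = 4 operations

4


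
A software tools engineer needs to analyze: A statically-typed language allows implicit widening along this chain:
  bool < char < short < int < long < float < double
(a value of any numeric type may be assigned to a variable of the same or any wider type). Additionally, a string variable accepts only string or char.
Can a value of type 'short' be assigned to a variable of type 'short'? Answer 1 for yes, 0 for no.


Target variable type: short
Source value type: short
Numeric ranks: short=2, short=2
Widening allowed iff rank(source) <= rank(target): 2 <= 2? Yes
Result: 1

1


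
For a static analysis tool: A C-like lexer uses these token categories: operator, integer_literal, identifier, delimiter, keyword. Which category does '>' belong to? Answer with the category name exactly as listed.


Token: '>'
Checking categories:
  identifier: no
  integer_literal: no
  operator: YES
  keyword: no
  delimiter: no
Category: operator

operator


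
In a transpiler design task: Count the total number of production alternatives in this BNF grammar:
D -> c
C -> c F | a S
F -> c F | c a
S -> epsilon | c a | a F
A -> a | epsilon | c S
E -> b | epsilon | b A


Counting alternatives per rule:
  D: 1 alternative(s)
  C: 2 alternative(s)
  F: 2 alternative(s)
  S: 3 alternative(s)
  A: 3 alternative(s)
  E: 3 alternative(s)
Sum: 1 + 2 + 2 + 3 + 3 + 3 = 14

14


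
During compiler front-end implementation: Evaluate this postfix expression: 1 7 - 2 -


Processing tokens left to right:
Push 1, Push 7
Pop 1 and 7, compute 1 - 7 = -6, push -6
Push 2
Pop -6 and 2, compute -6 - 2 = -8, push -8
Stack result: -8

-8


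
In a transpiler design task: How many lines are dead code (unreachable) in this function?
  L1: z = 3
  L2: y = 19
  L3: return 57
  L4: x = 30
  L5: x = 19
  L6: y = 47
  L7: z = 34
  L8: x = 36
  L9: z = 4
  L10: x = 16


Analyzing control flow:
  L1: reachable (before return)
  L2: reachable (before return)
  L3: reachable (return statement)
  L4: DEAD (after return at L3)
  L5: DEAD (after return at L3)
  L6: DEAD (after return at L3)
  L7: DEAD (after return at L3)
  L8: DEAD (after return at L3)
  L9: DEAD (after return at L3)
  L10: DEAD (after return at L3)
Return at L3, total lines = 10
Dead lines: L4 through L10
Count: 7

7


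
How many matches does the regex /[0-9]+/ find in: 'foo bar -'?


Pattern: /[0-9]+/ (int literals)
Input: 'foo bar -'
Scanning for matches:
Total matches: 0

0


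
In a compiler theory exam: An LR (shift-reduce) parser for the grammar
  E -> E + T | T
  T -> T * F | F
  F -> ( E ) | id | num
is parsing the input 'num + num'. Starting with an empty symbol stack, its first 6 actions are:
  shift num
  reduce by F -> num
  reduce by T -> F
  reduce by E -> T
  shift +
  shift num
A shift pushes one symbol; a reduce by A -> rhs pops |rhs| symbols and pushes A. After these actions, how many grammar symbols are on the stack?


Tracking the symbol stack through each action:
  Action 1: shift 'num' : push -> stack = [num] (size 1)
  Action 2: reduce by F -> num : pop 1, push F -> stack = [F] (size 1)
  Action 3: reduce by T -> F : pop 1, push T -> stack = [T] (size 1)
  Action 4: reduce by E -> T : pop 1, push E -> stack = [E] (size 1)
  Action 5: shift '+' : push -> stack = [E, +] (size 2)
  Action 6: shift 'num' : push -> stack = [E, +, num] (size 3)
Final stack size: 3

3


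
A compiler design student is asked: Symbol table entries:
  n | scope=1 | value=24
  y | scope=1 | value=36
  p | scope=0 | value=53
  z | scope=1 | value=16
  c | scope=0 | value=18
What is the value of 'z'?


Searching symbol table for 'z':
  n | scope=1 | value=24
  y | scope=1 | value=36
  p | scope=0 | value=53
  z | scope=1 | value=16 <- MATCH
  c | scope=0 | value=18
Found 'z' at scope 1 with value 16

16


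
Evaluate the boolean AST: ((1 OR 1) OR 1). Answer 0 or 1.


Step 1: Evaluate inner node
  1 OR 1 = 1
Step 2: Evaluate root node
  1 OR 1 = 1

1


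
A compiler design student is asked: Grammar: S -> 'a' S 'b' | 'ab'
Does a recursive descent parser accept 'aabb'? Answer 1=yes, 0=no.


Grammar accepts strings of the form a^n b^n (n >= 1)
Word: 'aabb'
Counting: 2 a's and 2 b's
Check: 2 == 2? Yes
Derivation (S -> aSb applied 1 time(s), then S -> ab): S => aSb => aabb
Accepted

1


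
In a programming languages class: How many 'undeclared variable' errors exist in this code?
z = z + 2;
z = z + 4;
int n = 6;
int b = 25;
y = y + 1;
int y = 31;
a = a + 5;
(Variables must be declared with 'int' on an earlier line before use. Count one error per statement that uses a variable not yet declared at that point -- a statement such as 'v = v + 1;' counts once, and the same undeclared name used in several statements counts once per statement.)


Scanning code line by line:
  Line 1: use 'z' -> ERROR (undeclared)
  Line 2: use 'z' -> ERROR (undeclared)
  Line 3: declare 'n' -> declared = ['n']
  Line 4: declare 'b' -> declared = ['b', 'n']
  Line 5: use 'y' -> ERROR (undeclared)
  Line 6: declare 'y' -> declared = ['b', 'n', 'y']
  Line 7: use 'a' -> ERROR (undeclared)
Total undeclared variable errors: 4

4


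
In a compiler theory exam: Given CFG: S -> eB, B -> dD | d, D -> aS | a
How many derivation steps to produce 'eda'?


Grammar: S -> eB, B -> dD | d, D -> aS | a
Deriving 'eda':
Step 1: S -> eB => eB
Step 2: B -> dD => edD
Step 3: D -> a => eda
Total derivation steps: 3

3


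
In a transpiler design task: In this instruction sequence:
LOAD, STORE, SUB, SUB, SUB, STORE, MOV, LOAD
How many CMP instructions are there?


Scanning instruction sequence for CMP:
  Position 1: LOAD
  Position 2: STORE
  Position 3: SUB
  Position 4: SUB
  Position 5: SUB
  Position 6: STORE
  Position 7: MOV
  Position 8: LOAD
Matches at positions: []
Total CMP count: 0

0


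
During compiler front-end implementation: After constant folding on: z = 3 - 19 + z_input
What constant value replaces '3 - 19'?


Identifying constant sub-expression:
  Original: z = 3 - 19 + z_input
  3 and 19 are both compile-time constants
  Evaluating: 3 - 19 = -16
  After folding: z = -16 + z_input

-16


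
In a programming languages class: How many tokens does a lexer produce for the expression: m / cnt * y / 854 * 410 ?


Scanning 'm / cnt * y / 854 * 410'
Token 1: 'm' -> identifier
Token 2: '/' -> operator
Token 3: 'cnt' -> identifier
Token 4: '*' -> operator
Token 5: 'y' -> identifier
Token 6: '/' -> operator
Token 7: '854' -> integer_literal
Token 8: '*' -> operator
Token 9: '410' -> integer_literal
Total tokens: 9

9
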